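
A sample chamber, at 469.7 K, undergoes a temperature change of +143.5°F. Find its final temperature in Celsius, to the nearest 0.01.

Initial temperature in Celsius: 469.7 - 273.15 = 196.5500°C.
The 143.5°F change is an interval, so only the factor 5/9 applies: +143.5 × 5/9 = +79.7222°C.
Final Celsius temperature: 196.5500 + 79.7222 = 276.2722°C.

276.27°C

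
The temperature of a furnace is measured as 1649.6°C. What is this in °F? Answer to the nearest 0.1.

In Fahrenheit: 1649.6000 × 1.8 + 32 = 3001.3°F.

3001.3°F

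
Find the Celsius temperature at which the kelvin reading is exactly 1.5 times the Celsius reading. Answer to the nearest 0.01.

546.30°C

Let C be the Celsius reading. The kelvin reading is K = 1·C + 273.15.
Require K = 1.5·C: 1·C + 273.15 = 1.5·C.
(-0.5)·C = -273.15  ⇒  C = 546.30.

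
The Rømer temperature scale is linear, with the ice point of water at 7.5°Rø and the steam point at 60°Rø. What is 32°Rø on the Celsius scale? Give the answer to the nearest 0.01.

46.67°C

Linear interpolation between the fixed points: C = (32 - 7.5) × 100 / (60 - 7.5) = 46.6667°C.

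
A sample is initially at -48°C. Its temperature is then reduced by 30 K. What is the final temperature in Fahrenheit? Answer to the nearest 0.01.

-108.40°F

The 30 K change is an interval; Kelvin and Celsius degrees are the same size, so ΔC = -30°C.
Final Celsius temperature: -48.0000 - 30.0000 = -78.0000°C.
In Fahrenheit: -78.0000 × 1.8 + 32 = -108.40°F.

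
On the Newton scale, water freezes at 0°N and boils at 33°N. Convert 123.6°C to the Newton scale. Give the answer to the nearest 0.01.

Linearly onto the Newton scale: 0 + (123.6000 / 100) × (33 - 0) = 40.79°N.

40.79°N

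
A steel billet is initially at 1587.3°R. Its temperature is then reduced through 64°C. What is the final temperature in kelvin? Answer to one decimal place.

Initial temperature in Celsius: (1587.3 - 491.67) × 5/9 = 608.6833°C.
Final Celsius temperature: 608.6833 - 64.0000 = 544.6833°C.
In kelvin: 544.6833 + 273.15 = 817.8 K.

817.8 K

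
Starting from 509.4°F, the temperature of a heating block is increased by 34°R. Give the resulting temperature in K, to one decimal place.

Initial temperature in Celsius: (509.4 - 32) × 5/9 = 265.2222°C.
The 34°R change is an interval, so only the factor 5/9 applies: +34 × 5/9 = +18.8889°C.
Final Celsius temperature: 265.2222 + 18.8889 = 284.1111°C.
In kelvin: 284.1111 + 273.15 = 557.3 K.

557.3 K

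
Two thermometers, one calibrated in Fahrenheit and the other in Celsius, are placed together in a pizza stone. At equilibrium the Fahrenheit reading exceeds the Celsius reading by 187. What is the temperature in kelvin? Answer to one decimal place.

466.9 K

Let x be the Fahrenheit reading; then the Celsius reading is 5/9·x - 17.7778.
(5/9·x - 17.7778) - x = -187  ⇒  (-4/9)·x = -169.222  ⇒  x = 380.7500°F.
In Celsius: (380.75 - 32) × 5/9 = 193.7500°C.
In kelvin: 193.7500 + 273.15 = 466.9 K.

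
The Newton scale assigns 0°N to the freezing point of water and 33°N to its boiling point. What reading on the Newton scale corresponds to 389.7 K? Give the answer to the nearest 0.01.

38.46°N

First in Celsius: 389.7 - 273.15 = 116.5500°C.
Linearly onto the Newton scale: 0 + (116.5500 / 100) × (33 - 0) = 38.46°N.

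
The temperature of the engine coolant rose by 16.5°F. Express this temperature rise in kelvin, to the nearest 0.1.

9.2 K

An interval of 1°F corresponds to 5/9 K.
16.5 × 5/9 = 9.2.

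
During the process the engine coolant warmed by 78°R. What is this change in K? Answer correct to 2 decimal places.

43.33 K

For a temperature interval the offset drops out; only the factor 5/9 applies.
78 × 5/9 = 43.33.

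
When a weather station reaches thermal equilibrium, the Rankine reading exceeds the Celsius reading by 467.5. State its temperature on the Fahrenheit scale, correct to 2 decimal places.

-22.38°F

Let x be the Celsius reading; then the Rankine reading is 1.8·x + 491.67.
(1.8·x + 491.67) - x = 467.5  ⇒  (0.8)·x = -24.17  ⇒  x = -30.2125°C.
In Fahrenheit: -30.2125 × 1.8 + 32 = -22.38°F.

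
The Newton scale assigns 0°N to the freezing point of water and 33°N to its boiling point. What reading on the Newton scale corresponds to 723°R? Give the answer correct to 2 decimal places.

42.41°N

First in Celsius: (723 - 491.67) × 5/9 = 128.5167°C.
Linearly onto the Newton scale: 0 + (128.5167 / 100) × (33 - 0) = 42.41°N.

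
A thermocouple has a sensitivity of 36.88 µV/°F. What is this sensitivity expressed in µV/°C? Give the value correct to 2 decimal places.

66.38 µV/°C

Since only a temperature interval is involved, the additive offset between the scales drops out.
A change of 1°C is a change of 1.8°F, so per °C the value is 36.88 × 1.8 = 66.38.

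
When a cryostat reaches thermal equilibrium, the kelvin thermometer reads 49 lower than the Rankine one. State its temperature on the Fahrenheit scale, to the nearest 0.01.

Let x be the Rankine reading; then the kelvin reading is 5/9·x.
(5/9·x) - x = -49  ⇒  (-4/9)·x = -49  ⇒  x = 110.2500°R.
In Celsius: (110.25 - 491.67) × 5/9 = -211.9000°C.
In Fahrenheit: -211.9000 × 1.8 + 32 = -349.42°F.

-349.42°F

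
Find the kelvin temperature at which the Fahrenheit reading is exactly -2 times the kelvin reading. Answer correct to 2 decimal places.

120.97 K

Let K be the kelvin reading. The Fahrenheit reading is F = 1.8·K - 459.67.
Require F = -2·K: 1.8·K - 459.67 = -2·K.
(3.8)·K = 459.67  ⇒  K = 120.97.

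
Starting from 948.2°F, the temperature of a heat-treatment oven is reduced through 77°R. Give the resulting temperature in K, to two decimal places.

Initial temperature in Celsius: (948.2 - 32) × 5/9 = 509.0000°C.
The 77°R change is an interval, so only the factor 5/9 applies: -77 × 5/9 = -42.7778°C.
Final Celsius temperature: 509.0000 - 42.7778 = 466.2222°C.
In kelvin: 466.2222 + 273.15 = 739.37 K.

739.37 K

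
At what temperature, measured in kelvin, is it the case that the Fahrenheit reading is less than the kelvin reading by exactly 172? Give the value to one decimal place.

Let K be the kelvin reading. The Fahrenheit reading is F = 1.8·K - 459.67.
Require F - K = -172: (0.8)·K - 459.67 = -172.
K = (-172 + 459.67) / (0.8) = 359.6.

359.6 K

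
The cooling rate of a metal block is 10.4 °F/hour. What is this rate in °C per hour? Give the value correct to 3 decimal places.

Since only a temperature interval is involved, the additive offset between the scales drops out.
A change of 1°F is a change of 5/9°C, so 10.4 × 5/9 = 5.778.

5.778 °C/hour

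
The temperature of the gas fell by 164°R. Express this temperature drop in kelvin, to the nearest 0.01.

91.11 K

An interval of 1°R corresponds to 5/9 K.
164 × 5/9 = 91.11.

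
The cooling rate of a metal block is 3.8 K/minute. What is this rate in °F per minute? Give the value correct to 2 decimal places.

6.84 °F/minute

The quantity depends on a temperature interval, so only the ratio of degree sizes applies; the offset between the scales is irrelevant.
A change of 1 K is a change of 1.8°F, so 3.8 × 1.8 = 6.84.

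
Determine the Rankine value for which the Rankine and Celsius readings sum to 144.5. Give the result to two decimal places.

268.49°R

Let R be the Rankine reading. The Celsius reading is C = 5/9·R - 273.15.
Require R + C = 144.5: (14/9)·R - 273.15 = 144.5.
R = (144.5 + 273.15) / (14/9) = 268.49.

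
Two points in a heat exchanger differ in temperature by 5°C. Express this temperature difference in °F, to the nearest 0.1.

9.0°F

An interval of 1°C corresponds to 1.8°F.
5 × 1.8 = 9.0.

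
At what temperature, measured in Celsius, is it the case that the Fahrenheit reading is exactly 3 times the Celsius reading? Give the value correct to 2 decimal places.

Let C be the Celsius reading. The Fahrenheit reading is F = 1.8·C + 32.
Require F = 3·C: 1.8·C + 32 = 3·C.
(-1.2)·C = -32  ⇒  C = 26.67.

26.67°C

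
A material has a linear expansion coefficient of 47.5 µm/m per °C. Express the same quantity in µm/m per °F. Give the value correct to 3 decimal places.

26.389 µm/m per °F

The quantity depends on a temperature interval, so only the ratio of degree sizes applies; the offset between the scales is irrelevant.
A change of 1°F is a change of 5/9°C, so per °F the value is 47.5 × 5/9 = 26.389.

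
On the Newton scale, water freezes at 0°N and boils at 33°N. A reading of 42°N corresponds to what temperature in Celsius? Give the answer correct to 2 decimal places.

127.27°C

Linear interpolation between the fixed points: C = (42 - 0) × 100 / (33 - 0) = 127.2727°C.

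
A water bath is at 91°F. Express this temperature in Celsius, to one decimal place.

32.8°C

In Celsius: (91 - 32) × 5/9 = 32.7778°C.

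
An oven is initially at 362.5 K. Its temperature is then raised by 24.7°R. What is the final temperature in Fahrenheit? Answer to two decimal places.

Initial temperature in Celsius: 362.5 - 273.15 = 89.3500°C.
The 24.7°R change is an interval, so only the factor 5/9 applies: +24.7 × 5/9 = +13.7222°C.
Final Celsius temperature: 89.3500 + 13.7222 = 103.0722°C.
In Fahrenheit: 103.0722 × 1.8 + 32 = 217.53°F.

217.53°F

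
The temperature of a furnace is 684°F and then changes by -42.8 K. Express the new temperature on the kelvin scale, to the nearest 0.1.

592.6 K

Initial temperature in Celsius: (684 - 32) × 5/9 = 362.2222°C.
The 42.8 K change is an interval; Kelvin and Celsius degrees are the same size, so ΔC = -42.8°C.
Final Celsius temperature: 362.2222 - 42.8000 = 319.4222°C.
In kelvin: 319.4222 + 273.15 = 592.6 K.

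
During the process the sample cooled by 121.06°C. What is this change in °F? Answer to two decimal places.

217.91°F

An interval of 1°C corresponds to 1.8°F.
121.06 × 1.8 = 217.91.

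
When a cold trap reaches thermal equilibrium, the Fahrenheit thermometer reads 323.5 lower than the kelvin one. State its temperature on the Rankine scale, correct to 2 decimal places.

Let x be the kelvin reading; then the Fahrenheit reading is 1.8·x - 459.67.
(1.8·x - 459.67) - x = -323.5  ⇒  (0.8)·x = 136.17  ⇒  x = 170.2125 K.
In Celsius: 170.2125 - 273.15 = -102.9375°C.
In Rankine: -102.9375 × 1.8 + 491.67 = 306.38°R.

306.38°R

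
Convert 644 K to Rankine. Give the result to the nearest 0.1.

1159.2°R

In Celsius: 644 - 273.15 = 370.8500°C.
In Rankine: 370.8500 × 1.8 + 491.67 = 1159.2°R.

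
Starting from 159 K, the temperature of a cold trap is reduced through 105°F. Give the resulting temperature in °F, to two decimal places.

Initial temperature in Celsius: 159 - 273.15 = -114.1500°C.
The 105°F change is an interval, so only the factor 5/9 applies: -105 × 5/9 = -58.3333°C.
Final Celsius temperature: -114.1500 - 58.3333 = -172.4833°C.
In Fahrenheit: -172.4833 × 1.8 + 32 = -278.47°F.

-278.47°F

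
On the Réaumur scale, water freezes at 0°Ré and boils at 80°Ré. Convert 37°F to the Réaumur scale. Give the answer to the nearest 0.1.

First in Celsius: (37 - 32) × 5/9 = 2.7778°C.
Linearly onto the Réaumur scale: 0 + (2.7778 / 100) × (80 - 0) = 2.2°Ré.

2.2°Ré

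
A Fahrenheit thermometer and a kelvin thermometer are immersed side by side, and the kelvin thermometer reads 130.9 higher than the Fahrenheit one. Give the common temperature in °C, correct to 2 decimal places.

137.81°C

Let x be the Fahrenheit reading; then the kelvin reading is 5/9·x + 255.372.
(5/9·x + 255.372) - x = 130.9  ⇒  (-4/9)·x = -124.472  ⇒  x = 280.0625°F.
In Celsius: (280.0625 - 32) × 5/9 = 137.81°C.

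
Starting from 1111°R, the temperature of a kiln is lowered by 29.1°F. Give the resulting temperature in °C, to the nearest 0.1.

327.9°C

Initial temperature in Celsius: (1111 - 491.67) × 5/9 = 344.0722°C.
The 29.1°F change is an interval, so only the factor 5/9 applies: -29.1 × 5/9 = -16.1667°C.
Final Celsius temperature: 344.0722 - 16.1667 = 327.9056°C.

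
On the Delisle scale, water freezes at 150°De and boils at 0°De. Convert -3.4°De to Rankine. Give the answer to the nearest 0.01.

Linear interpolation between the fixed points: C = (-3.4 - 150) × 100 / (0 - 150) = 102.2667°C.
Then 102.2667 × 1.8 + 491.67 = 675.75°R.

675.75°R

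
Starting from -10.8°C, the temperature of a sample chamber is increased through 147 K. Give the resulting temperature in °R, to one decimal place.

736.8°R

The 147 K change is an interval; Kelvin and Celsius degrees are the same size, so ΔC = +147°C.
Final Celsius temperature: -10.8000 + 147.0000 = 136.2000°C.
In Rankine: 136.2000 × 1.8 + 491.67 = 736.8°R.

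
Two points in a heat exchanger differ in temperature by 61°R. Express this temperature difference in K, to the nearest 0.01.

33.89 K

For a temperature interval the offset drops out; only the factor 5/9 applies.
61 × 5/9 = 33.89.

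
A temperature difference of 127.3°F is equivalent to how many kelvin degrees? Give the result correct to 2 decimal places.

An interval of 1°F corresponds to 5/9 K.
127.3 × 5/9 = 70.72.

70.72 K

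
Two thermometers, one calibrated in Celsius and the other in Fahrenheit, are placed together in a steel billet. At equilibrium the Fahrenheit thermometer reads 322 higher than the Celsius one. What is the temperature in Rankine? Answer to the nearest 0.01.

1144.17°R

Let x be the Celsius reading; then the Fahrenheit reading is 1.8·x + 32.
(1.8·x + 32) - x = 322  ⇒  (0.8)·x = 290  ⇒  x = 362.5000°C.
In Rankine: 362.5000 × 1.8 + 491.67 = 1144.17°R.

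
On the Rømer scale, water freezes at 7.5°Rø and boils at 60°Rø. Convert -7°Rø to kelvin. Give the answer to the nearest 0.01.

Linear interpolation between the fixed points: C = (-7 - 7.5) × 100 / (60 - 7.5) = -27.6190°C.
Then -27.6190 + 273.15 = 245.53 K.

245.53 K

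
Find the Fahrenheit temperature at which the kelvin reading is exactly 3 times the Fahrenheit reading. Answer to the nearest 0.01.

Let F be the Fahrenheit reading. The kelvin reading is K = 5/9·F + 255.372.
Require K = 3·F: 5/9·F + 255.372 = 3·F.
(-22/9)·F = -255.372  ⇒  F = 104.47.

104.47°F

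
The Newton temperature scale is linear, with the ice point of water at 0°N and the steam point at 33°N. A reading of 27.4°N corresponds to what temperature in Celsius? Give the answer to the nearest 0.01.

83.03°C

Linear interpolation between the fixed points: C = (27.4 - 0) × 100 / (33 - 0) = 83.0303°C.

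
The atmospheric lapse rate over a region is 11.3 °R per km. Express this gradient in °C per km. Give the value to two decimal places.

Since only a temperature interval is involved, the additive offset between the scales drops out.
A change of 1°R is a change of 5/9°C, so 11.3 × 5/9 = 6.28.

6.28 °C/km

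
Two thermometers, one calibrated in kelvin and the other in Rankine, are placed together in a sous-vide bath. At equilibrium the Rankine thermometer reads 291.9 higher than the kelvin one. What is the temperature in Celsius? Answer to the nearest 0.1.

Let x be the kelvin reading; then the Rankine reading is 1.8·x.
(1.8·x) - x = 291.9  ⇒  (0.8)·x = 291.9  ⇒  x = 364.8750 K.
In Celsius: 364.875 - 273.15 = 91.7°C.

91.7°C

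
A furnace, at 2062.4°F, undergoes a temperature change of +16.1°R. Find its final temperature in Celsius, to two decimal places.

1136.94°C

Initial temperature in Celsius: (2062.4 - 32) × 5/9 = 1128.0000°C.
The 16.1°R change is an interval, so only the factor 5/9 applies: +16.1 × 5/9 = +8.9444°C.
Final Celsius temperature: 1128.0000 + 8.9444 = 1136.9444°C.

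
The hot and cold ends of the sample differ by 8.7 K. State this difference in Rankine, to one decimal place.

An interval of 1 K corresponds to 1.8°R.
8.7 × 1.8 = 15.7.

15.7°R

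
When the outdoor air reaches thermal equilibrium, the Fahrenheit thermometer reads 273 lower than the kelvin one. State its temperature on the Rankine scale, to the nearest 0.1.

420.0°R

Let x be the kelvin reading; then the Fahrenheit reading is 1.8·x - 459.67.
(1.8·x - 459.67) - x = -273  ⇒  (0.8)·x = 186.67  ⇒  x = 233.3375 K.
In Celsius: 233.3375 - 273.15 = -39.8125°C.
In Rankine: -39.8125 × 1.8 + 491.67 = 420.0°R.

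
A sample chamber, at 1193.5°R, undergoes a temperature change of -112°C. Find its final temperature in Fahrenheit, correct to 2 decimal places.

532.23°F

Initial temperature in Celsius: (1193.5 - 491.67) × 5/9 = 389.9056°C.
Final Celsius temperature: 389.9056 - 112.0000 = 277.9056°C.
In Fahrenheit: 277.9056 × 1.8 + 32 = 532.23°F.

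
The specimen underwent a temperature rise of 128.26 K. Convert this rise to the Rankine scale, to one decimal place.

230.9°R

For a temperature interval the offset drops out; only the factor 1.8 applies.
128.26 × 1.8 = 230.9.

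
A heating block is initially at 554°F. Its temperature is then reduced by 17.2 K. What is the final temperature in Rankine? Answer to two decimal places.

982.71°R

Initial temperature in Celsius: (554 - 32) × 5/9 = 290.0000°C.
The 17.2 K change is an interval; Kelvin and Celsius degrees are the same size, so ΔC = -17.2°C.
Final Celsius temperature: 290.0000 - 17.2000 = 272.8000°C.
In Rankine: 272.8000 × 1.8 + 491.67 = 982.71°R.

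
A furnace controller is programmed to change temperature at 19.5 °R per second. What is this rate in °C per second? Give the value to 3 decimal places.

10.833 °C/second

The quantity depends on a temperature interval, so only the ratio of degree sizes applies; the offset between the scales is irrelevant.
A change of 1°R is a change of 5/9°C, so 19.5 × 5/9 = 10.833.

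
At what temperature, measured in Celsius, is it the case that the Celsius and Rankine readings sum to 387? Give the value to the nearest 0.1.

-37.4°C

Let C be the Celsius reading. The Rankine reading is R = 1.8·C + 491.67.
Require C + R = 387: (2.8)·C + 491.67 = 387.
C = (387 - 491.67) / (2.8) = -37.4.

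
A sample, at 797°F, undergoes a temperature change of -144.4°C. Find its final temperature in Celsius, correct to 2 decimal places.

Initial temperature in Celsius: (797 - 32) × 5/9 = 425.0000°C.
Final Celsius temperature: 425.0000 - 144.4000 = 280.6000°C.

280.60°C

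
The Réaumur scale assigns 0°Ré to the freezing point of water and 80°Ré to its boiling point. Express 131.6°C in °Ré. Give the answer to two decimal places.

Linearly onto the Réaumur scale: 0 + (131.6000 / 100) × (80 - 0) = 105.28°Ré.

105.28°Ré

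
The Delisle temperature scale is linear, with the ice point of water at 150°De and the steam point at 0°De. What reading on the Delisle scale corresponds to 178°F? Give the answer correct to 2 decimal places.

28.33°De

First in Celsius: (178 - 32) × 5/9 = 81.1111°C.
Linearly onto the Delisle scale: 150 + (81.1111 / 100) × (0 - 150) = 28.33°De.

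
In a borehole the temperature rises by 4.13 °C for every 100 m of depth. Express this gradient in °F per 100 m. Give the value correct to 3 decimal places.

7.434 °F/100 m

Since only a temperature interval is involved, the additive offset between the scales drops out.
A change of 1°C is a change of 1.8°F, so 4.13 × 1.8 = 7.434.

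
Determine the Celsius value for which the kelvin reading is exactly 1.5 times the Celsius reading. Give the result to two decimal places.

Let C be the Celsius reading. The kelvin reading is K = 1·C + 273.15.
Require K = 1.5·C: 1·C + 273.15 = 1.5·C.
(-0.5)·C = -273.15  ⇒  C = 546.30.

546.30°C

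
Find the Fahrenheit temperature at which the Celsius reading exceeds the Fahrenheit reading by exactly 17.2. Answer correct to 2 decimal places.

-78.70°F

Let F be the Fahrenheit reading. The Celsius reading is C = 5/9·F - 17.7778.
Require C - F = 17.2: (-4/9)·F - 17.7778 = 17.2.
F = (17.2 + 17.7778) / (-4/9) = -78.70.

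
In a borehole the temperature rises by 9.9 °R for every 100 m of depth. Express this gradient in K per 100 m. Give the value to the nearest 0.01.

5.50 K/100 m

The quantity depends on a temperature interval, so only the ratio of degree sizes applies; the offset between the scales is irrelevant.
A change of 1°R is a change of 5/9 K, so 9.9 × 5/9 = 5.50.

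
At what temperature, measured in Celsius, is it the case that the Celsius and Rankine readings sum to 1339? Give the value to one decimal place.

302.6°C

Let C be the Celsius reading. The Rankine reading is R = 1.8·C + 491.67.
Require C + R = 1339: (2.8)·C + 491.67 = 1339.
C = (1339 - 491.67) / (2.8) = 302.6.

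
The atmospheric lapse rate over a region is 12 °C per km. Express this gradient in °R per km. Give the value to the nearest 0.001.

21.600 °R/km

The quantity depends on a temperature interval, so only the ratio of degree sizes applies; the offset between the scales is irrelevant.
A change of 1°C is a change of 1.8°R, so 12 × 1.8 = 21.600.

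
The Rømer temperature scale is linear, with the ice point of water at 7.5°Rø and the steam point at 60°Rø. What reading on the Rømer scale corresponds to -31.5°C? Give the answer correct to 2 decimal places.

-9.04°Rø

Linearly onto the Rømer scale: 7.5 + (-31.5000 / 100) × (60 - 7.5) = -9.04°Rø.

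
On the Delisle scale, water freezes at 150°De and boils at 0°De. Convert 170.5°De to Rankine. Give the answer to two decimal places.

Linear interpolation between the fixed points: C = (170.5 - 150) × 100 / (0 - 150) = -13.6667°C.
Then -13.6667 × 1.8 + 491.67 = 467.07°R.

467.07°R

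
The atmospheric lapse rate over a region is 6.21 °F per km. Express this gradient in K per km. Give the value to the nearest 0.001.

Since only a temperature interval is involved, the additive offset between the scales drops out.
A change of 1°F is a change of 5/9 K, so 6.21 × 5/9 = 3.450.

3.450 K/km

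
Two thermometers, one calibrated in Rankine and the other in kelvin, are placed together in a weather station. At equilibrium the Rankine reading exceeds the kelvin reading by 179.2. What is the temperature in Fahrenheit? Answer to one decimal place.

-56.5°F

Let x be the Rankine reading; then the kelvin reading is 5/9·x.
(5/9·x) - x = -179.2  ⇒  (-4/9)·x = -179.2  ⇒  x = 403.2000°R.
In Celsius: (403.2 - 491.67) × 5/9 = -49.1500°C.
In Fahrenheit: -49.1500 × 1.8 + 32 = -56.5°F.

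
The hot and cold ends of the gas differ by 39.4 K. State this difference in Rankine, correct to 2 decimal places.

An interval of 1 K corresponds to 1.8°R.
39.4 × 1.8 = 70.92.

70.92°R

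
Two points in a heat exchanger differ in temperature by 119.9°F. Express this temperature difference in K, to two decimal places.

66.61 K

Only the scale ratio 5/9 matters for a change in temperature.
119.9 × 5/9 = 66.61.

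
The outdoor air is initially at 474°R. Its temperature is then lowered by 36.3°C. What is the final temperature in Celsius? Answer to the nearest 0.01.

Initial temperature in Celsius: (474 - 491.67) × 5/9 = -9.8167°C.
Final Celsius temperature: -9.8167 - 36.3000 = -46.1167°C.

-46.12°C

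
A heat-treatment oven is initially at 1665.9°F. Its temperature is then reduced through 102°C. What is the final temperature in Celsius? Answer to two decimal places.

Initial temperature in Celsius: (1665.9 - 32) × 5/9 = 907.7222°C.
Final Celsius temperature: 907.7222 - 102.0000 = 805.7222°C.

805.72°C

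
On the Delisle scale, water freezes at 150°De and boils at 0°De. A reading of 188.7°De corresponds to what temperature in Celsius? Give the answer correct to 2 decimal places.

-25.80°C

Linear interpolation between the fixed points: C = (188.7 - 150) × 100 / (0 - 150) = -25.8000°C.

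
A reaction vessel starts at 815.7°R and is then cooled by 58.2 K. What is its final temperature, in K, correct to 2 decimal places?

Initial temperature in Celsius: (815.7 - 491.67) × 5/9 = 180.0167°C.
The 58.2 K change is an interval; Kelvin and Celsius degrees are the same size, so ΔC = -58.2°C.
Final Celsius temperature: 180.0167 - 58.2000 = 121.8167°C.
In kelvin: 121.8167 + 273.15 = 394.97 K.

394.97 K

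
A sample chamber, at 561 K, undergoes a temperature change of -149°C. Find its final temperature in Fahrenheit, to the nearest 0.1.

Initial temperature in Celsius: 561 - 273.15 = 287.8500°C.
Final Celsius temperature: 287.8500 - 149.0000 = 138.8500°C.
In Fahrenheit: 138.8500 × 1.8 + 32 = 281.9°F.

281.9°F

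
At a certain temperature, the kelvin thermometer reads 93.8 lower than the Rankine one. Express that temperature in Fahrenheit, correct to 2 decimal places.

-248.62°F

Let x be the Rankine reading; then the kelvin reading is 5/9·x.
(5/9·x) - x = -93.8  ⇒  (-4/9)·x = -93.8  ⇒  x = 211.0500°R.
In Celsius: (211.05 - 491.67) × 5/9 = -155.9000°C.
In Fahrenheit: -155.9000 × 1.8 + 32 = -248.62°F.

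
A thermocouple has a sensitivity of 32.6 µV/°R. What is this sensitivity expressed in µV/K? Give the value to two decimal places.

58.68 µV/K

The quantity depends on a temperature interval, so only the ratio of degree sizes applies; the offset between the scales is irrelevant.
A change of 1 K is a change of 1.8°R, so per K the value is 32.6 × 1.8 = 58.68.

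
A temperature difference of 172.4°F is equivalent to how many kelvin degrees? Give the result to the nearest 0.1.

Only the scale ratio 5/9 matters for a change in temperature.
172.4 × 5/9 = 95.8.

95.8 K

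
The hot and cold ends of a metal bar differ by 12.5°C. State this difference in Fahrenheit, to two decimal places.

Only the scale ratio 1.8 matters for a change in temperature.
12.5 × 1.8 = 22.50.

22.50°F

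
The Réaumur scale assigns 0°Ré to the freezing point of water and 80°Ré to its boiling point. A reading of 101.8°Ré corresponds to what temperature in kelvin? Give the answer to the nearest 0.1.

Linear interpolation between the fixed points: C = (101.8 - 0) × 100 / (80 - 0) = 127.2500°C.
Then 127.2500 + 273.15 = 400.4 K.

400.4 K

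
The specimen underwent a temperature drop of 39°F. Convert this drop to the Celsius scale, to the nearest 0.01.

21.67°C

Only the scale ratio 5/9 matters for a change in temperature.
39 × 5/9 = 21.67.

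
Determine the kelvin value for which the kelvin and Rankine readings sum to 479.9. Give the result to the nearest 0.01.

171.39 K

Let K be the kelvin reading. The Rankine reading is R = 1.8·K.
Require K + R = 479.9: (2.8)·K = 479.9.
K = (479.9) / (2.8) = 171.39.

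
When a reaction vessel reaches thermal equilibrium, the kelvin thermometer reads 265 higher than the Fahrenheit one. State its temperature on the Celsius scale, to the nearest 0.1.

Let x be the Fahrenheit reading; then the kelvin reading is 5/9·x + 255.372.
(5/9·x + 255.372) - x = 265  ⇒  (-4/9)·x = 9.62778  ⇒  x = -21.6625°F.
In Celsius: (-21.6625 - 32) × 5/9 = -29.8°C.

-29.8°C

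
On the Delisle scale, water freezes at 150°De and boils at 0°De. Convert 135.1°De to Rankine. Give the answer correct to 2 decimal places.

Linear interpolation between the fixed points: C = (135.1 - 150) × 100 / (0 - 150) = 9.9333°C.
Then 9.9333 × 1.8 + 491.67 = 509.55°R.

509.55°R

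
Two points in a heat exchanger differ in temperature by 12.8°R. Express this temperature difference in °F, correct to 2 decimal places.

Rankine and Fahrenheit degrees are the same size, so the interval is unchanged: 12.80.

12.80°F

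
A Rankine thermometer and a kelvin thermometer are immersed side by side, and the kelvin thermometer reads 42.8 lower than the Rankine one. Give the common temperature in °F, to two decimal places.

Let x be the Rankine reading; then the kelvin reading is 5/9·x.
(5/9·x) - x = -42.8  ⇒  (-4/9)·x = -42.8  ⇒  x = 96.3000°R.
In Celsius: (96.3 - 491.67) × 5/9 = -219.6500°C.
In Fahrenheit: -219.6500 × 1.8 + 32 = -363.37°F.

-363.37°F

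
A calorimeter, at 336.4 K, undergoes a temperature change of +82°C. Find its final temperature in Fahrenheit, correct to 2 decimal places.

293.45°F

Initial temperature in Celsius: 336.4 - 273.15 = 63.2500°C.
Final Celsius temperature: 63.2500 + 82.0000 = 145.2500°C.
In Fahrenheit: 145.2500 × 1.8 + 32 = 293.45°F.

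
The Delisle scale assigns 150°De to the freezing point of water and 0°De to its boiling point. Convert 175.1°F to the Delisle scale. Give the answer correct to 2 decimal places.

First in Celsius: (175.1 - 32) × 5/9 = 79.5000°C.
Linearly onto the Delisle scale: 150 + (79.5000 / 100) × (0 - 150) = 30.75°De.

30.75°De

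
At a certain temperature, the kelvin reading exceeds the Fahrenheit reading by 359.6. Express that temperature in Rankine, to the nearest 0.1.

Let x be the kelvin reading; then the Fahrenheit reading is 1.8·x - 459.67.
(1.8·x - 459.67) - x = -359.6  ⇒  (0.8)·x = 100.07  ⇒  x = 125.0875 K.
In Celsius: 125.0875 - 273.15 = -148.0625°C.
In Rankine: -148.0625 × 1.8 + 491.67 = 225.2°R.

225.2°R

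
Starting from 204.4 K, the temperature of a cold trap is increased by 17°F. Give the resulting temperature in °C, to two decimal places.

-59.31°C

Initial temperature in Celsius: 204.4 - 273.15 = -68.7500°C.
The 17°F change is an interval, so only the factor 5/9 applies: +17 × 5/9 = +9.4444°C.
Final Celsius temperature: -68.7500 + 9.4444 = -59.3056°C.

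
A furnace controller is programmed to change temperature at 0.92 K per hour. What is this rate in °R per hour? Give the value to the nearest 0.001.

1.656 °R/hour

Since only a temperature interval is involved, the additive offset between the scales drops out.
A change of 1 K is a change of 1.8°R, so 0.92 × 1.8 = 1.656.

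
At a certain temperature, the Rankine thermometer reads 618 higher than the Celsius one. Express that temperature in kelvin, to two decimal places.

431.06 K

Let x be the Celsius reading; then the Rankine reading is 1.8·x + 491.67.
(1.8·x + 491.67) - x = 618  ⇒  (0.8)·x = 126.33  ⇒  x = 157.9125°C.
In kelvin: 157.9125 + 273.15 = 431.06 K.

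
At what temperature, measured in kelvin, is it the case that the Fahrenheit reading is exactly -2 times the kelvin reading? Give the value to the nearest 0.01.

Let K be the kelvin reading. The Fahrenheit reading is F = 1.8·K - 459.67.
Require F = -2·K: 1.8·K - 459.67 = -2·K.
(3.8)·K = 459.67  ⇒  K = 120.97.

120.97 K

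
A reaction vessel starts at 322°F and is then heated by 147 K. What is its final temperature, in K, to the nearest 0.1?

Initial temperature in Celsius: (322 - 32) × 5/9 = 161.1111°C.
The 147 K change is an interval; Kelvin and Celsius degrees are the same size, so ΔC = +147°C.
Final Celsius temperature: 161.1111 + 147.0000 = 308.1111°C.
In kelvin: 308.1111 + 273.15 = 581.3 K.

581.3 K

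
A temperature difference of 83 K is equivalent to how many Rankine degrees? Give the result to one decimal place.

For a temperature interval the offset drops out; only the factor 1.8 applies.
83 × 1.8 = 149.4.

149.4°R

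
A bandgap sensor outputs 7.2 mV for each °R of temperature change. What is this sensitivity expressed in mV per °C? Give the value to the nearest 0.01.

The quantity depends on a temperature interval, so only the ratio of degree sizes applies; the offset between the scales is irrelevant.
A change of 1°C is a change of 1.8°R, so per °C the value is 7.2 × 1.8 = 12.96.

12.96 mV per °C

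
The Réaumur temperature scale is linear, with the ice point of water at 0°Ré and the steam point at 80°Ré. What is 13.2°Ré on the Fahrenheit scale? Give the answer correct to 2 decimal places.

Linear interpolation between the fixed points: C = (13.2 - 0) × 100 / (80 - 0) = 16.5000°C.
Then 16.5000 × 1.8 + 32 = 61.70°F.

61.70°F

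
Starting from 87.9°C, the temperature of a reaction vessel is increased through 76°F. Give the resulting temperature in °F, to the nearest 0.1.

266.2°F

The 76°F change is an interval, so only the factor 5/9 applies: +76 × 5/9 = +42.2222°C.
Final Celsius temperature: 87.9000 + 42.2222 = 130.1222°C.
In Fahrenheit: 130.1222 × 1.8 + 32 = 266.2°F.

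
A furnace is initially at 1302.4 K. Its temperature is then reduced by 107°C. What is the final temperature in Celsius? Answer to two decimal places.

922.25°C

Initial temperature in Celsius: 1302.4 - 273.15 = 1029.2500°C.
Final Celsius temperature: 1029.2500 - 107.0000 = 922.2500°C.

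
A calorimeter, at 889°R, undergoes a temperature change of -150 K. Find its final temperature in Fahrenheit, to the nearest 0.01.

159.33°F

Initial temperature in Celsius: (889 - 491.67) × 5/9 = 220.7389°C.
The 150 K change is an interval; Kelvin and Celsius degrees are the same size, so ΔC = -150°C.
Final Celsius temperature: 220.7389 - 150.0000 = 70.7389°C.
In Fahrenheit: 70.7389 × 1.8 + 32 = 159.33°F.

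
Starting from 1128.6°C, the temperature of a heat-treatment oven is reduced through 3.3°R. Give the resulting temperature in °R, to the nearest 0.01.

The 3.3°R change is an interval, so only the factor 5/9 applies: -3.3 × 5/9 = -1.8333°C.
Final Celsius temperature: 1128.6000 - 1.8333 = 1126.7667°C.
In Rankine: 1126.7667 × 1.8 + 491.67 = 2519.85°R.

2519.85°R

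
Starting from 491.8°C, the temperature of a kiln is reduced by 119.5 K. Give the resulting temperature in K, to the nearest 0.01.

645.45 K

The 119.5 K change is an interval; Kelvin and Celsius degrees are the same size, so ΔC = -119.5°C.
Final Celsius temperature: 491.8000 - 119.5000 = 372.3000°C.
In kelvin: 372.3000 + 273.15 = 645.45 K.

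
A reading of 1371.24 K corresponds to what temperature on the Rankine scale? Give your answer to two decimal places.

2468.23°R

In Celsius: 1371.24 - 273.15 = 1098.0900°C.
In Rankine: 1098.0900 × 1.8 + 491.67 = 2468.23°R.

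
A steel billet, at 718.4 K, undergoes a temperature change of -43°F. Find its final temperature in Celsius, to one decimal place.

Initial temperature in Celsius: 718.4 - 273.15 = 445.2500°C.
The 43°F change is an interval, so only the factor 5/9 applies: -43 × 5/9 = -23.8889°C.
Final Celsius temperature: 445.2500 - 23.8889 = 421.3611°C.

421.4°C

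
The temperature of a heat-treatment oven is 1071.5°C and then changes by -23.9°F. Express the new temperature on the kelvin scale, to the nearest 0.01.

1331.37 K

The 23.9°F change is an interval, so only the factor 5/9 applies: -23.9 × 5/9 = -13.2778°C.
Final Celsius temperature: 1071.5000 - 13.2778 = 1058.2222°C.
In kelvin: 1058.2222 + 273.15 = 1331.37 K.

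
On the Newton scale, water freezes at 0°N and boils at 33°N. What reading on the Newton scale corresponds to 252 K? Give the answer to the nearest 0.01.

-6.98°N

First in Celsius: 252 - 273.15 = -21.1500°C.
Linearly onto the Newton scale: 0 + (-21.1500 / 100) × (33 - 0) = -6.98°N.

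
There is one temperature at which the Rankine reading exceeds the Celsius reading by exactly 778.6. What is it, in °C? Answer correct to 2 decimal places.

Let C be the Celsius reading. The Rankine reading is R = 1.8·C + 491.67.
Require R - C = 778.6: (0.8)·C + 491.67 = 778.6.
C = (778.6 - 491.67) / (0.8) = 358.66.

358.66°C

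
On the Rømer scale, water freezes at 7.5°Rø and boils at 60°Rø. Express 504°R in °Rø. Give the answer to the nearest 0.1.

11.1°Rø

First in Celsius: (504 - 491.67) × 5/9 = 6.8500°C.
Linearly onto the Rømer scale: 7.5 + (6.8500 / 100) × (60 - 7.5) = 11.1°Rø.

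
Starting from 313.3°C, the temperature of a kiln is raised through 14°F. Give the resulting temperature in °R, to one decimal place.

1069.6°R

The 14°F change is an interval, so only the factor 5/9 applies: +14 × 5/9 = +7.7778°C.
Final Celsius temperature: 313.3000 + 7.7778 = 321.0778°C.
In Rankine: 321.0778 × 1.8 + 491.67 = 1069.6°R.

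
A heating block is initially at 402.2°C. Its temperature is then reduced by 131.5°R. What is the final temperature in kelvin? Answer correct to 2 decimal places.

602.29 K

The 131.5°R change is an interval, so only the factor 5/9 applies: -131.5 × 5/9 = -73.0556°C.
Final Celsius temperature: 402.2000 - 73.0556 = 329.1444°C.
In kelvin: 329.1444 + 273.15 = 602.29 K.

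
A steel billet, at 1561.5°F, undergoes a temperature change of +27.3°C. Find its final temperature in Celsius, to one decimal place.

877.0°C

Initial temperature in Celsius: (1561.5 - 32) × 5/9 = 849.7222°C.
Final Celsius temperature: 849.7222 + 27.3000 = 877.0222°C.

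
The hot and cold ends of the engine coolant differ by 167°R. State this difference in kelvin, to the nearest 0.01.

92.78 K

An interval of 1°R corresponds to 5/9 K.
167 × 5/9 = 92.78.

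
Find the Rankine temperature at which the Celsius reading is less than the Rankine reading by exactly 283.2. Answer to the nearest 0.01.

22.61°R

Let R be the Rankine reading. The Celsius reading is C = 5/9·R - 273.15.
Require C - R = -283.2: (-4/9)·R - 273.15 = -283.2.
R = (-283.2 + 273.15) / (-4/9) = 22.61.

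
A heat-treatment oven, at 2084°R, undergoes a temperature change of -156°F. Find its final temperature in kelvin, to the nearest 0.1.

1071.1 K

Initial temperature in Celsius: (2084 - 491.67) × 5/9 = 884.6278°C.
The 156°F change is an interval, so only the factor 5/9 applies: -156 × 5/9 = -86.6667°C.
Final Celsius temperature: 884.6278 - 86.6667 = 797.9611°C.
In kelvin: 797.9611 + 273.15 = 1071.1 K.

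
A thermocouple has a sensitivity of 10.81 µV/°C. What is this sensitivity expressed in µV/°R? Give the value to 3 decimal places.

6.006 µV/°R

The quantity depends on a temperature interval, so only the ratio of degree sizes applies; the offset between the scales is irrelevant.
A change of 1°R is a change of 5/9°C, so per °R the value is 10.81 × 5/9 = 6.006.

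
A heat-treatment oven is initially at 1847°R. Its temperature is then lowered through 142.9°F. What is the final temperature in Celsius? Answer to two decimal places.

673.57°C

Initial temperature in Celsius: (1847 - 491.67) × 5/9 = 752.9611°C.
The 142.9°F change is an interval, so only the factor 5/9 applies: -142.9 × 5/9 = -79.3889°C.
Final Celsius temperature: 752.9611 - 79.3889 = 673.5722°C.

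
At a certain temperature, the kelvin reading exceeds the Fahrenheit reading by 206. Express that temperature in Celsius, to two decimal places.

Let x be the Fahrenheit reading; then the kelvin reading is 5/9·x + 255.372.
(5/9·x + 255.372) - x = 206  ⇒  (-4/9)·x = -49.3722  ⇒  x = 111.0875°F.
In Celsius: (111.0875 - 32) × 5/9 = 43.94°C.

43.94°C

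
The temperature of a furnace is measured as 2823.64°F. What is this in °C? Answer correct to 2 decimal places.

1550.91°C

In Celsius: (2823.64 - 32) × 5/9 = 1550.9111°C.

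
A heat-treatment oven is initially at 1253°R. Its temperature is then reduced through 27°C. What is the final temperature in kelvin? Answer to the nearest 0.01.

669.11 K

Initial temperature in Celsius: (1253 - 491.67) × 5/9 = 422.9611°C.
Final Celsius temperature: 422.9611 - 27.0000 = 395.9611°C.
In kelvin: 395.9611 + 273.15 = 669.11 K.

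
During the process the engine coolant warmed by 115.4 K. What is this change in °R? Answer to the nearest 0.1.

207.7°R

Only the scale ratio 1.8 matters for a change in temperature.
115.4 × 1.8 = 207.7.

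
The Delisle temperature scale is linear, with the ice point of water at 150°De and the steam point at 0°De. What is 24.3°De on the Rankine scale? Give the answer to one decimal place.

Linear interpolation between the fixed points: C = (24.3 - 150) × 100 / (0 - 150) = 83.8000°C.
Then 83.8000 × 1.8 + 491.67 = 642.5°R.

642.5°R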